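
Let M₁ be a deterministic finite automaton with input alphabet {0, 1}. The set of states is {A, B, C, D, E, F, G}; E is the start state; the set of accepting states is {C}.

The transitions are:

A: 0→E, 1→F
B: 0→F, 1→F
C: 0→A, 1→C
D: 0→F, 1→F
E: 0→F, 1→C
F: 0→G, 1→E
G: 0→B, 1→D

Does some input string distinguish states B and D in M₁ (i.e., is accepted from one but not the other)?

No

P0 = {C} | {A,B,D,E,F,G}.
On input 1, block {A,B,D,E,F,G} splits into {A,B,D,F,G} and {E}.
On input 0, block {A,B,D,F,G} splits into {B,D,F,G} and {A}.
On input 1, block {B,D,F,G} splits into {B,D,G} and {F}.
Split {B,D,G} by δ(·,0) → {B,D} and {G}.
The partition is now stable with 6 blocks: {C} | {B,D} | {E} | {A} | {F} | {G}.
B and D lie in the same block of the stable partition, so they are equivalent — no string distinguishes them.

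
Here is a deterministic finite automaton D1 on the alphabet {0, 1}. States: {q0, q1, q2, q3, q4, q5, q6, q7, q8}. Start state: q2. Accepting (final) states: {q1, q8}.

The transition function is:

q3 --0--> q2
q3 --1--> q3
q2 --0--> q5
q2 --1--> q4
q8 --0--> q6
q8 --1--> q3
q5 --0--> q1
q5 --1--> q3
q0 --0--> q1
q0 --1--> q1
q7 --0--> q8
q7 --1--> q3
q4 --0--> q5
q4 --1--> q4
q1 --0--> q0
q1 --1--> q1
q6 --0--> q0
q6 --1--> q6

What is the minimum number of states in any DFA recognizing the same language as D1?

First remove the unreachable states {q6,q7,q8}; 6 states remain.
Start with accepting vs non-accepting: {q1} | {q0,q2,q3,q4,q5}.
Split {q0,q2,q3,q4,q5} by δ(·,0) → {q2,q3,q4} and {q0,q5}.
Split {q2,q3,q4} by δ(·,0) → {q2,q4} and {q3}.
Split {q0,q5} by δ(·,1) → {q0} and {q5}.
No further refinement is possible. Final partition (5 blocks): {q1} | {q2,q4} | {q0} | {q3} | {q5}.

5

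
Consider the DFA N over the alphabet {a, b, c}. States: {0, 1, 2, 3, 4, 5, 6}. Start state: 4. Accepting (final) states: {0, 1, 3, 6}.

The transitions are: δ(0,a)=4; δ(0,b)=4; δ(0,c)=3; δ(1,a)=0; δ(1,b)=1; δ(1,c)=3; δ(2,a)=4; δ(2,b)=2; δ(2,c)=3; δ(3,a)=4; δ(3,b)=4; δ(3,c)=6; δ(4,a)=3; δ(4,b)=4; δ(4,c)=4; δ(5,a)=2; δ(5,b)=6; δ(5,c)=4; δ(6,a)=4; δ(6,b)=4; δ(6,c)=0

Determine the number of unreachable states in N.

Starting at 4 and following transitions, the reachable set is {0, 3, 4, 6}. That leaves 1, 2, 5 unreachable — 3 in total.

3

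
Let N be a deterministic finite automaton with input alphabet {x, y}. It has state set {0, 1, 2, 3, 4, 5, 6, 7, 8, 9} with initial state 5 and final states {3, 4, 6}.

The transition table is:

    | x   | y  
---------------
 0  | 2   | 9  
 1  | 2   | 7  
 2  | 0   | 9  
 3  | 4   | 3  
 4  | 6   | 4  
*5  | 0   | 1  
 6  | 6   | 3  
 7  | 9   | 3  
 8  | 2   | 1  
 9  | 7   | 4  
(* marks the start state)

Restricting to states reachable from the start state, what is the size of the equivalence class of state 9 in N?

2

Reachable states from the start: {0,1,2,3,4,5,6,7,9}. Unreachable: {8} — drop them.
Initial partition by acceptance: {3,4,6} | {0,1,2,5,7,9}.
Refine {0,1,2,5,7,9} on symbol y: members go to different blocks, giving {0,1,2,5} and {7,9}.
Split {0,1,2,5} by δ(·,y) → {0,1,2} and {5}.
No further refinement is possible. Final partition (4 blocks): {3,4,6} | {0,1,2} | {7,9} | {5}.
The equivalence class containing 9 is {7,9}, of size 2.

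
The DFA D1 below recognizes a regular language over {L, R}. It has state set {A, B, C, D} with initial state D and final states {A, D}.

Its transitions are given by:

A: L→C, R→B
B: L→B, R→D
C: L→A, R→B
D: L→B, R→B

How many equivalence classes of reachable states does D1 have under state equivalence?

2

States {A,C} cannot be reached from the start state, so discard them.
P0 = {D} | {B}.
The partition is now stable with 2 blocks: {D} | {B}.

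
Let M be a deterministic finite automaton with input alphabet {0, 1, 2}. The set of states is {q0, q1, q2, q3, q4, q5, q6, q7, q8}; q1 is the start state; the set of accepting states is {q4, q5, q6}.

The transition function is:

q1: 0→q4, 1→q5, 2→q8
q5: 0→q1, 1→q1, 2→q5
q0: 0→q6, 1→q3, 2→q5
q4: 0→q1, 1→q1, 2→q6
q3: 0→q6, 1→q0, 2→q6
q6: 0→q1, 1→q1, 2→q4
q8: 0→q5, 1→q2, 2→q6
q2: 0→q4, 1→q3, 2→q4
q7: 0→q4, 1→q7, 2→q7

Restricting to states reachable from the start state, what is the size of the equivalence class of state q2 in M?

Reachable states from the start: {q0,q1,q2,q3,q4,q5,q6,q8}. Unreachable: {q7} — drop them.
Initial partition by acceptance: {q4,q5,q6} | {q0,q1,q2,q3,q8}.
Refine {q0,q1,q2,q3,q8} on symbol 1: members go to different blocks, giving {q0,q2,q3,q8} and {q1}.
Stable partition: {q4,q5,q6} | {q0,q2,q3,q8} | {q1} — 3 equivalence classes.
State q2 belongs to the block {q0,q2,q3,q8}, which has 4 states.

4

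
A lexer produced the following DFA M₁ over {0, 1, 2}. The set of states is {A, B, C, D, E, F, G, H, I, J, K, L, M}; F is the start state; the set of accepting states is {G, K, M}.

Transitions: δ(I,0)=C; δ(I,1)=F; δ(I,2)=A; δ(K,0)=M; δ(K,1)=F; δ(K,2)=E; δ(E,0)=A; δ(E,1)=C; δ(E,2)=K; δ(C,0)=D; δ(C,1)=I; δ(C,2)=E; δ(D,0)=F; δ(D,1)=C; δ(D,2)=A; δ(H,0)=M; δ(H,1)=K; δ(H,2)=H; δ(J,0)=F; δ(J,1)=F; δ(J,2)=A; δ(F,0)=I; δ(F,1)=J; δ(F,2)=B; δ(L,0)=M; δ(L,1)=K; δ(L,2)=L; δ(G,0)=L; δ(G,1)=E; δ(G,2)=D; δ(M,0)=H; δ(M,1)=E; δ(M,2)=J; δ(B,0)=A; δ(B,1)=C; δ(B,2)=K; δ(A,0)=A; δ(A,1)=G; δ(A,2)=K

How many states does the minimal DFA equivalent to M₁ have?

7

Initial partition by acceptance: {G,K,M} | {A,B,C,D,E,F,H,I,J,L}.
On input 0, block {G,K,M} splits into {G,M} and {K}.
Refine {A,B,C,D,E,F,H,I,J,L} on symbol 0: members go to different blocks, giving {A,B,C,D,E,F,I,J} and {H,L}.
Split {A,B,C,D,E,F,I,J} by δ(·,1) → {B,C,D,E,F,I,J} and {A}.
On input 0, block {B,C,D,E,F,I,J} splits into {C,D,F,I,J} and {B,E}.
Split {C,D,F,I,J} by δ(·,2) → {D,I,J} and {C,F}.
Stable partition: {G,M} | {D,I,J} | {K} | {H,L} | {A} | {B,E} | {C,F} — 7 equivalence classes.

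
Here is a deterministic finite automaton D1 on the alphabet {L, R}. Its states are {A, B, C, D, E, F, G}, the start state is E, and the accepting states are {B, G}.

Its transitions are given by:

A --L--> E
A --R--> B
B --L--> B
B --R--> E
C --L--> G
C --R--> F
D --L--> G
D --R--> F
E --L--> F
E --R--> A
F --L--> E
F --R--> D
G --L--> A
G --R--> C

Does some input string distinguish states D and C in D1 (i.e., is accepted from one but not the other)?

Initial partition by acceptance: {B,G} | {A,C,D,E,F}.
Refine {B,G} on symbol L: members go to different blocks, giving {B} and {G}.
Split {A,C,D,E,F} by δ(·,L) → {A,E,F} and {C,D}.
Split {A,E,F} by δ(·,R) → {A} and {E} and {F}.
Stable partition: {B} | {A} | {G} | {C,D} | {E} | {F} — 6 equivalence classes.
D and C lie in the same block of the stable partition, so they are equivalent — no string distinguishes them.

No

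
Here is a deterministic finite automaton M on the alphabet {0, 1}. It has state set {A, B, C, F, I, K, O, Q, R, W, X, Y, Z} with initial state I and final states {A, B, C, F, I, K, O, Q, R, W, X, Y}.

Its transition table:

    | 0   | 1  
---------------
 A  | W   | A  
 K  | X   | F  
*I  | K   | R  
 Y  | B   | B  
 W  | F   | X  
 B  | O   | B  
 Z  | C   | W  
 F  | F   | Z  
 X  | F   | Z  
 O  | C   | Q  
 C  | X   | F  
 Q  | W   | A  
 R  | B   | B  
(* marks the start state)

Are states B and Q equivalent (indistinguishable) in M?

Reachable states from the start: {A,B,C,F,I,K,O,Q,R,W,X,Z}. Unreachable: {Y} — drop them.
Initial partition by acceptance: {A,B,C,F,I,K,O,Q,R,W,X} | {Z}.
On input 1, block {A,B,C,F,I,K,O,Q,R,W,X} splits into {A,B,C,I,K,O,Q,R,W} and {F,X}.
On input 0, block {A,B,C,I,K,O,Q,R,W} splits into {A,B,I,O,Q,R} and {C,K,W}.
Refine {A,B,I,O,Q,R} on symbol 0: members go to different blocks, giving {A,I,O,Q} and {B,R}.
Split {A,I,O,Q} by δ(·,1) → {A,O,Q} and {I}.
Split {B,R} by δ(·,0) → {R} and {B}.
The partition is now stable with 7 blocks: {A,O,Q} | {Z} | {F,X} | {C,K,W} | {R} | {I} | {B}.
B and Q end up in different blocks, so they are distinguishable. For instance, the string '001' is accepted from only B.

No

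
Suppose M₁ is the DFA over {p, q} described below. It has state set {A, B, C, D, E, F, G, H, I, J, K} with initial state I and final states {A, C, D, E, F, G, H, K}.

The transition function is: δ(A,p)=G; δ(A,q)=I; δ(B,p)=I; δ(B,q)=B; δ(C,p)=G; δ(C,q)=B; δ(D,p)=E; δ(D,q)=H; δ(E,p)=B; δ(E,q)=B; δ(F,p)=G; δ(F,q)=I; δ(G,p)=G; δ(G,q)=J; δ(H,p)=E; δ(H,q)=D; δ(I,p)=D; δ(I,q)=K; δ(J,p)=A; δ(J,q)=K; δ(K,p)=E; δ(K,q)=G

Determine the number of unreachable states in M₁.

2

No path from I leads to C, F; the other 9 states are all reachable.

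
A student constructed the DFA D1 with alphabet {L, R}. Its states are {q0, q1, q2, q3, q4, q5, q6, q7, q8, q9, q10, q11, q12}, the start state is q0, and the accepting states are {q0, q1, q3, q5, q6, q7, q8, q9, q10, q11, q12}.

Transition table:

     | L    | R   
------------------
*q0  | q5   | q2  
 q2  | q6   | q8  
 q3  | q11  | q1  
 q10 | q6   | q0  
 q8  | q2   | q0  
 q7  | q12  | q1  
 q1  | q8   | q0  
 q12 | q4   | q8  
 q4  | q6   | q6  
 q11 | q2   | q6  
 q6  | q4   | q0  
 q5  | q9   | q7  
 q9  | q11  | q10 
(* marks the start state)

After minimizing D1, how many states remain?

States {q3} cannot be reached from the start state, so discard them.
Initial partition by acceptance: {q0,q1,q5,q6,q7,q8,q9,q10,q11,q12} | {q2,q4}.
Split {q0,q1,q5,q6,q7,q8,q9,q10,q11,q12} by δ(·,L) → {q0,q1,q5,q7,q9,q10} and {q6,q8,q11,q12}.
Split {q0,q1,q5,q7,q9,q10} by δ(·,L) → {q1,q7,q9,q10} and {q0,q5}.
On input R, block {q1,q7,q9,q10} splits into {q1,q10} and {q7,q9}.
Split {q6,q8,q11,q12} by δ(·,R) → {q6,q8} and {q11,q12}.
On input L, block {q0,q5} splits into {q0} and {q5}.
The partition is now stable with 7 blocks: {q1,q10} | {q2,q4} | {q6,q8} | {q0} | {q7,q9} | {q11,q12} | {q5}.

7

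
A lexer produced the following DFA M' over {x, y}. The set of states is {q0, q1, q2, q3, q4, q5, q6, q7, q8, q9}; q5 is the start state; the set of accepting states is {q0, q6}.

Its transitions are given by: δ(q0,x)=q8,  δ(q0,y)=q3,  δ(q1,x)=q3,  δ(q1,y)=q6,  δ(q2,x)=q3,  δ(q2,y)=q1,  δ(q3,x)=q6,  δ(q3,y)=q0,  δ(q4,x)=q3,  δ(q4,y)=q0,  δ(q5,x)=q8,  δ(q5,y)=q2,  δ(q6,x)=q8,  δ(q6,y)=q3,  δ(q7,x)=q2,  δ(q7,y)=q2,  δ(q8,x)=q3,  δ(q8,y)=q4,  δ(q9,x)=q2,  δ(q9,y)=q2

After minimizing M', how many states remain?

5

States {q7,q9} cannot be reached from the start state, so discard them.
P0 = {q0,q6} | {q1,q2,q3,q4,q5,q8}.
Refine {q1,q2,q3,q4,q5,q8} on symbol x: members go to different blocks, giving {q1,q2,q4,q5,q8} and {q3}.
Refine {q1,q2,q4,q5,q8} on symbol x: members go to different blocks, giving {q1,q2,q4,q8} and {q5}.
Split {q1,q2,q4,q8} by δ(·,y) → {q1,q4} and {q2,q8}.
Stable partition: {q0,q6} | {q1,q4} | {q3} | {q5} | {q2,q8} — 5 equivalence classes.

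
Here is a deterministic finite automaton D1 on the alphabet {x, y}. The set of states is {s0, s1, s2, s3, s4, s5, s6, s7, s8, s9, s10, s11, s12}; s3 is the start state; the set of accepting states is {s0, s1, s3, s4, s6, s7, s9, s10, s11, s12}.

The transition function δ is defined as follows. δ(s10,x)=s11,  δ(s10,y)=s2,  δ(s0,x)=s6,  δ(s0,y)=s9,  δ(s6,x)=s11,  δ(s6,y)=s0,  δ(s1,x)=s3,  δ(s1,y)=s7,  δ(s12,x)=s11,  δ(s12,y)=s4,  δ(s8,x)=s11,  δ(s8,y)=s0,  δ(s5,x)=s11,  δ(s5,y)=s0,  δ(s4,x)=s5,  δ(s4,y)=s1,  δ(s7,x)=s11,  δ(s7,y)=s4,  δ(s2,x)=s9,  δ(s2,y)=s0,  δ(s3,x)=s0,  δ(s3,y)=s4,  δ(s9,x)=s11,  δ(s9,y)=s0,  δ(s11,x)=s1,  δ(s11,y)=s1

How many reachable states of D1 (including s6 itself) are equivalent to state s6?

Reachable states from the start: {s0,s1,s3,s4,s5,s6,s7,s9,s11}. Unreachable: {s2,s8,s10,s12} — drop them.
Initial partition by acceptance: {s0,s1,s3,s4,s6,s7,s9,s11} | {s5}.
Split {s0,s1,s3,s4,s6,s7,s9,s11} by δ(·,x) → {s0,s1,s3,s6,s7,s9,s11} and {s4}.
On input y, block {s0,s1,s3,s6,s7,s9,s11} splits into {s0,s1,s6,s9,s11} and {s3,s7}.
On input x, block {s0,s1,s6,s9,s11} splits into {s0,s6,s9,s11} and {s1}.
Refine {s0,s6,s9,s11} on symbol x: members go to different blocks, giving {s0,s6,s9} and {s11}.
Split {s0,s6,s9} by δ(·,x) → {s6,s9} and {s0}.
Split {s3,s7} by δ(·,x) → {s3} and {s7}.
No further refinement is possible. Final partition (8 blocks): {s6,s9} | {s5} | {s4} | {s3} | {s1} | {s11} | {s0} | {s7}.
State s6 belongs to the block {s6,s9}, which has 2 states.

2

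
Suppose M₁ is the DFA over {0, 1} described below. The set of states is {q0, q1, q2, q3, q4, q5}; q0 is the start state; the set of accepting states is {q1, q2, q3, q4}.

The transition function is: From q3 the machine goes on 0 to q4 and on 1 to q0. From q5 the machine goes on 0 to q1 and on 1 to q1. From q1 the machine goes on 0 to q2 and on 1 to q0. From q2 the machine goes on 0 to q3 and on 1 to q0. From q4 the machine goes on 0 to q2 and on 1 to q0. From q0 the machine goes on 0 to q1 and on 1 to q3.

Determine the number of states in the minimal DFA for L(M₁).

2

Reachable states from the start: {q0,q1,q2,q3,q4}. Unreachable: {q5} — drop them.
Initial partition by acceptance: {q1,q2,q3,q4} | {q0}.
The partition is now stable with 2 blocks: {q1,q2,q3,q4} | {q0}.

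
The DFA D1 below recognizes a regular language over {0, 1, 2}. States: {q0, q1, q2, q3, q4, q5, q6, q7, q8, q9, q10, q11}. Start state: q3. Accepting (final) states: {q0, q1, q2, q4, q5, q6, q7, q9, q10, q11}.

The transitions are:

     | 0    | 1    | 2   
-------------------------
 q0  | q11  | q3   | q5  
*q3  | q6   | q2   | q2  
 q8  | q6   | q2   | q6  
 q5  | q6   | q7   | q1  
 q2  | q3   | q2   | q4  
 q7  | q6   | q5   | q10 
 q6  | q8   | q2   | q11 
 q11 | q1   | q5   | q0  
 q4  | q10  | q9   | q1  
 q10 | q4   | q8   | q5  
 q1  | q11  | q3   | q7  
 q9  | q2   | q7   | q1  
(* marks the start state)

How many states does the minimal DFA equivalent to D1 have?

P0 = {q0,q1,q2,q4,q5,q6,q7,q9,q10,q11} | {q3,q8}.
On input 0, block {q0,q1,q2,q4,q5,q6,q7,q9,q10,q11} splits into {q0,q1,q4,q5,q7,q9,q10,q11} and {q2,q6}.
On input 0, block {q0,q1,q4,q5,q7,q9,q10,q11} splits into {q0,q1,q4,q10,q11} and {q5,q7,q9}.
Split {q0,q1,q4,q10,q11} by δ(·,1) → {q0,q1,q10} and {q4,q11}.
Stable partition: {q0,q1,q10} | {q3,q8} | {q2,q6} | {q5,q7,q9} | {q4,q11} — 5 equivalence classes.

5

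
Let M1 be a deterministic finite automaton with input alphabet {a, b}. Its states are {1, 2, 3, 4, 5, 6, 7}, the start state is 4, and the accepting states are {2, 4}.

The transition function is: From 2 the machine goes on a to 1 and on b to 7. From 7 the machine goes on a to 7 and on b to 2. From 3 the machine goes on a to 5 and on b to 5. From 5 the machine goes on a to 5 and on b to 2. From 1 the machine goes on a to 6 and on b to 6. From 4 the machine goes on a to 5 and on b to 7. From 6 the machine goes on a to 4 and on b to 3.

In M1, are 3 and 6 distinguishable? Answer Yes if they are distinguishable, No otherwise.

Yes

All states are reachable from the start state.
P0 = {2,4} | {1,3,5,6,7}.
Refine {1,3,5,6,7} on symbol a: members go to different blocks, giving {1,3,5,7} and {6}.
Split {1,3,5,7} by δ(·,a) → {3,5,7} and {1}.
On input a, block {2,4} splits into {2} and {4}.
Refine {3,5,7} on symbol b: members go to different blocks, giving {5,7} and {3}.
No further refinement is possible. Final partition (6 blocks): {2} | {5,7} | {6} | {1} | {4} | {3}.
3 and 6 end up in different blocks, so they are distinguishable. For instance, the string 'a' is accepted from only 6.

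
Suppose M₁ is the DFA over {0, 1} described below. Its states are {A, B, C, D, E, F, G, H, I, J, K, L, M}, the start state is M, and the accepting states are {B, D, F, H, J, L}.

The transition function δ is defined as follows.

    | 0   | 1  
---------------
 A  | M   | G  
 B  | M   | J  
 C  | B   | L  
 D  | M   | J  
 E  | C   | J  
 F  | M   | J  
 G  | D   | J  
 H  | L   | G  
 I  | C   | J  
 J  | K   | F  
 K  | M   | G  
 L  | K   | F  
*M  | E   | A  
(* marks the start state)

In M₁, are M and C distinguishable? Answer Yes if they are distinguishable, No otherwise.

Yes

First remove the unreachable states {H,I}; 11 states remain.
Start with accepting vs non-accepting: {B,D,F,J,L} | {A,C,E,G,K,M}.
On input 0, block {A,C,E,G,K,M} splits into {A,E,K,M} and {C,G}.
Split {A,E,K,M} by δ(·,0) → {A,K,M} and {E}.
On input 0, block {A,K,M} splits into {A,K} and {M}.
On input 0, block {B,D,F,J,L} splits into {B,D,F} and {J,L}.
No further refinement is possible. Final partition (6 blocks): {B,D,F} | {A,K} | {C,G} | {E} | {M} | {J,L}.
M and C end up in different blocks, so they are distinguishable. For instance, the string '0' is accepted from only C.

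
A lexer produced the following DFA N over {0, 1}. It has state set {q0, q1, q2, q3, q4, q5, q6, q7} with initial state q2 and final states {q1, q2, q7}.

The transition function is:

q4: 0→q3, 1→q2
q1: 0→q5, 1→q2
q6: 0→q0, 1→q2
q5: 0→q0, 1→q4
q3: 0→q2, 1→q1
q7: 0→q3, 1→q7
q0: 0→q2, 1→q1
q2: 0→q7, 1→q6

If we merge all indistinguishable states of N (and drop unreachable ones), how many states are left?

Every state is reachable, so we keep all 8.
P0 = {q1,q2,q7} | {q0,q3,q4,q5,q6}.
On input 0, block {q1,q2,q7} splits into {q1,q7} and {q2}.
Split {q1,q7} by δ(·,1) → {q1} and {q7}.
Split {q0,q3,q4,q5,q6} by δ(·,0) → {q4,q5,q6} and {q0,q3}.
Refine {q4,q5,q6} on symbol 1: members go to different blocks, giving {q4,q6} and {q5}.
No further refinement is possible. Final partition (6 blocks): {q1} | {q4,q6} | {q2} | {q7} | {q0,q3} | {q5}.

6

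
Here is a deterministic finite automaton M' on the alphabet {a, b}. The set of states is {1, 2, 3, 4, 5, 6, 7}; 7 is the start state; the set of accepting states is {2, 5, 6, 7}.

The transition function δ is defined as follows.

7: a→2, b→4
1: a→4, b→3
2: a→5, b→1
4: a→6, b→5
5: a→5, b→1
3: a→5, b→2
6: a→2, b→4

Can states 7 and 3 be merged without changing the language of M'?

No

All states are reachable from the start state.
Initial partition by acceptance: {2,5,6,7} | {1,3,4}.
Refine {1,3,4} on symbol a: members go to different blocks, giving {3,4} and {1}.
On input b, block {2,5,6,7} splits into {2,5} and {6,7}.
Split {3,4} by δ(·,a) → {3} and {4}.
Stable partition: {2,5} | {3} | {1} | {6,7} | {4} — 5 equivalence classes.
7 and 3 end up in different blocks, so they are distinguishable. For instance, the string 'ε' is accepted from only 7.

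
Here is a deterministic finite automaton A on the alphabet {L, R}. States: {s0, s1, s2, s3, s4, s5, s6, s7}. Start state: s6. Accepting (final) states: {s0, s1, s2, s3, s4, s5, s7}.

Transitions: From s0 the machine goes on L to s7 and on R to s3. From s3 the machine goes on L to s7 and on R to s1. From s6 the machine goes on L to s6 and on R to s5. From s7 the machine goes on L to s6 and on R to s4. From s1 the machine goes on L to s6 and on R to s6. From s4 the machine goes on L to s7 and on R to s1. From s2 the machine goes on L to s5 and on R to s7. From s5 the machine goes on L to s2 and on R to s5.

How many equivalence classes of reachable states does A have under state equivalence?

First remove the unreachable states {s0,s3}; 6 states remain.
P0 = {s1,s2,s4,s5,s7} | {s6}.
On input L, block {s1,s2,s4,s5,s7} splits into {s2,s4,s5} and {s1,s7}.
Refine {s2,s4,s5} on symbol L: members go to different blocks, giving {s2,s5} and {s4}.
On input R, block {s2,s5} splits into {s2} and {s5}.
Split {s1,s7} by δ(·,R) → {s1} and {s7}.
The partition is now stable with 6 blocks: {s2} | {s6} | {s1} | {s4} | {s5} | {s7}.

6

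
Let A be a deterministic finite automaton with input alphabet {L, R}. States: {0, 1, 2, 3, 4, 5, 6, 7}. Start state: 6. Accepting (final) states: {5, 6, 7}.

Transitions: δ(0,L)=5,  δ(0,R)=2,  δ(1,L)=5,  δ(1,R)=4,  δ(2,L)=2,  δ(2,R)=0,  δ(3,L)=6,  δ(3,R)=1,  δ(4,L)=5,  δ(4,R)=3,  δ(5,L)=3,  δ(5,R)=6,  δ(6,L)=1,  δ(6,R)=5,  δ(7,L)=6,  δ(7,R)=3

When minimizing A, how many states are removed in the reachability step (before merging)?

3

Starting at 6 and following transitions, the reachable set is {1, 3, 4, 5, 6}. That leaves 0, 2, 7 unreachable — 3 in total.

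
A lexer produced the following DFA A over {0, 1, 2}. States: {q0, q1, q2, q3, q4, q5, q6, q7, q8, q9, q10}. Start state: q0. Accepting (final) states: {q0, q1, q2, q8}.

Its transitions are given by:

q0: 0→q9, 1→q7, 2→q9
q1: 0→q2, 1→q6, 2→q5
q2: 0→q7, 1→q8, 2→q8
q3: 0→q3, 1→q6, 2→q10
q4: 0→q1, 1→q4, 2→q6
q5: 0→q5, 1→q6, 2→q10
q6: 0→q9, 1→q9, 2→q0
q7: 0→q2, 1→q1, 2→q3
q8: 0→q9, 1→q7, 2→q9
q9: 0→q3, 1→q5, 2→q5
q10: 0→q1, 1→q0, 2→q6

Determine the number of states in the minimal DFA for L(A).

8

First remove the unreachable states {q4}; 10 states remain.
P0 = {q0,q1,q2,q8} | {q3,q5,q6,q7,q9,q10}.
Split {q0,q1,q2,q8} by δ(·,0) → {q0,q2,q8} and {q1}.
On input 1, block {q0,q2,q8} splits into {q0,q8} and {q2}.
Split {q3,q5,q6,q7,q9,q10} by δ(·,0) → {q3,q5,q6,q9} and {q7} and {q10}.
On input 2, block {q3,q5,q6,q9} splits into {q3,q5} and {q6} and {q9}.
Stable partition: {q0,q8} | {q3,q5} | {q1} | {q2} | {q7} | {q10} | {q6} | {q9} — 8 equivalence classes.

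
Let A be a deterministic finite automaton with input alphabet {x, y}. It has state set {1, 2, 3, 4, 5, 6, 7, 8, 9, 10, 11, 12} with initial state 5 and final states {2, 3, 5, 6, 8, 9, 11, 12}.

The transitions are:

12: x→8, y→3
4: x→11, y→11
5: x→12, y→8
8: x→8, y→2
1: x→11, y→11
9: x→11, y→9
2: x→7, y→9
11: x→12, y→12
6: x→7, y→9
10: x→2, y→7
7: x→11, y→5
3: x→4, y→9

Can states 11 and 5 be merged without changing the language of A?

Yes

Reachable states from the start: {2,3,4,5,7,8,9,11,12}. Unreachable: {1,6,10} — drop them.
Start with accepting vs non-accepting: {2,3,5,8,9,11,12} | {4,7}.
Split {2,3,5,8,9,11,12} by δ(·,x) → {5,8,9,11,12} and {2,3}.
On input y, block {5,8,9,11,12} splits into {5,9,11} and {8,12}.
Refine {5,9,11} on symbol x: members go to different blocks, giving {5,11} and {9}.
No further refinement is possible. Final partition (5 blocks): {5,11} | {4,7} | {2,3} | {8,12} | {9}.
11 and 5 lie in the same block of the stable partition, so they are equivalent — no string distinguishes them.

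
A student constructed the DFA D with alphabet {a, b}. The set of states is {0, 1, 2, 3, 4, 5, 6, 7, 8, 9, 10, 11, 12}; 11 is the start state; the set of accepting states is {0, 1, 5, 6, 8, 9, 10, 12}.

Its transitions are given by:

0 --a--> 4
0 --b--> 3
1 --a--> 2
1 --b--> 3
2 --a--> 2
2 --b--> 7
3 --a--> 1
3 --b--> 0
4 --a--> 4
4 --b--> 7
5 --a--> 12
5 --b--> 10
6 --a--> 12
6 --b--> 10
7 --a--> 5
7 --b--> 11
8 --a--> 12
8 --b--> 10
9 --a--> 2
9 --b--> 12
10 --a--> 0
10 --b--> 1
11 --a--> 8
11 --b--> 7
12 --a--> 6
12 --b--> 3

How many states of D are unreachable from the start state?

No path from 11 leads to 9; the other 12 states are all reachable.

1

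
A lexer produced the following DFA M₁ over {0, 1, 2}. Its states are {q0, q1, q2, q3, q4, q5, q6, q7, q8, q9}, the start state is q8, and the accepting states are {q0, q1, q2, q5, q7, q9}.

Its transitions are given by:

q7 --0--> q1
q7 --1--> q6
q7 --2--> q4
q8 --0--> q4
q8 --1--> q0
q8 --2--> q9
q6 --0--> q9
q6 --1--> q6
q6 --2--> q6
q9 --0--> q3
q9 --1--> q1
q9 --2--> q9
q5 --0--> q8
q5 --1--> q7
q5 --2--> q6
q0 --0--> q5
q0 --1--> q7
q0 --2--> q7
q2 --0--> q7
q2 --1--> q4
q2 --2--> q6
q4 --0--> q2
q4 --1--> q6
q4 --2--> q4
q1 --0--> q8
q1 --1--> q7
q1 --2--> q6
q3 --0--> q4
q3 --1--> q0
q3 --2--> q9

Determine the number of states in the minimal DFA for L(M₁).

8

Every state is reachable, so we keep all 10.
Start with accepting vs non-accepting: {q0,q1,q2,q5,q7,q9} | {q3,q4,q6,q8}.
Split {q0,q1,q2,q5,q7,q9} by δ(·,0) → {q0,q2,q7} and {q1,q5,q9}.
Split {q0,q2,q7} by δ(·,0) → {q0,q7} and {q2}.
Split {q0,q7} by δ(·,1) → {q0} and {q7}.
Split {q3,q4,q6,q8} by δ(·,0) → {q3,q8} and {q4} and {q6}.
On input 1, block {q1,q5,q9} splits into {q1,q5} and {q9}.
Stable partition: {q0} | {q3,q8} | {q1,q5} | {q2} | {q7} | {q4} | {q6} | {q9} — 8 equivalence classes.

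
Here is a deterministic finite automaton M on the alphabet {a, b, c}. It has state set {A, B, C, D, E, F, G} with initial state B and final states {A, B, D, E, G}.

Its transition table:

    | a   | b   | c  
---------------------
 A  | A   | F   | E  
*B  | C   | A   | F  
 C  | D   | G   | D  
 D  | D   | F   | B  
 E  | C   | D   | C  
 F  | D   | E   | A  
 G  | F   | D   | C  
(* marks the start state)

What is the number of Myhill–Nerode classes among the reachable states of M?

3

All states are reachable from the start state.
Start with accepting vs non-accepting: {A,B,D,E,G} | {C,F}.
On input a, block {A,B,D,E,G} splits into {B,E,G} and {A,D}.
No further refinement is possible. Final partition (3 blocks): {B,E,G} | {C,F} | {A,D}.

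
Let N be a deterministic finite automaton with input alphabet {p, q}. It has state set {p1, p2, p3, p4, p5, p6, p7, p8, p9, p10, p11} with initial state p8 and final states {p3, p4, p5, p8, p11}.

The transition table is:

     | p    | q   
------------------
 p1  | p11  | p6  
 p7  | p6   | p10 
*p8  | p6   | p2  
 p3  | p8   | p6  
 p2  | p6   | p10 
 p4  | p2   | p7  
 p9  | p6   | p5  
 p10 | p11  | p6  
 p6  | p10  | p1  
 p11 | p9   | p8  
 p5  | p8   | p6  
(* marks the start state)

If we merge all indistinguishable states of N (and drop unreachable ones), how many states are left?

States {p3,p4,p7} cannot be reached from the start state, so discard them.
Initial partition by acceptance: {p5,p8,p11} | {p1,p2,p6,p9,p10}.
Split {p5,p8,p11} by δ(·,p) → {p8,p11} and {p5}.
Refine {p8,p11} on symbol q: members go to different blocks, giving {p8} and {p11}.
Split {p1,p2,p6,p9,p10} by δ(·,p) → {p2,p6,p9} and {p1,p10}.
Split {p2,p6,p9} by δ(·,p) → {p2,p9} and {p6}.
Refine {p2,p9} on symbol q: members go to different blocks, giving {p2} and {p9}.
No further refinement is possible. Final partition (7 blocks): {p8} | {p2} | {p5} | {p11} | {p1,p10} | {p6} | {p9}.

7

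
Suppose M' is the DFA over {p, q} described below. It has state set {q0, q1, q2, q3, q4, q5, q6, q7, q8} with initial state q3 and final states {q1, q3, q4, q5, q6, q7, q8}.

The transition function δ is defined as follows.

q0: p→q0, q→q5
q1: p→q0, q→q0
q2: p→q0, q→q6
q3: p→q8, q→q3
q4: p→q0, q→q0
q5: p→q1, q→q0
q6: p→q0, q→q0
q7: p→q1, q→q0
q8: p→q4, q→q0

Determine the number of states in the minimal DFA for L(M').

4

States {q2,q6,q7} cannot be reached from the start state, so discard them.
P0 = {q1,q3,q4,q5,q8} | {q0}.
Split {q1,q3,q4,q5,q8} by δ(·,p) → {q3,q5,q8} and {q1,q4}.
Split {q3,q5,q8} by δ(·,p) → {q5,q8} and {q3}.
The partition is now stable with 4 blocks: {q5,q8} | {q0} | {q1,q4} | {q3}.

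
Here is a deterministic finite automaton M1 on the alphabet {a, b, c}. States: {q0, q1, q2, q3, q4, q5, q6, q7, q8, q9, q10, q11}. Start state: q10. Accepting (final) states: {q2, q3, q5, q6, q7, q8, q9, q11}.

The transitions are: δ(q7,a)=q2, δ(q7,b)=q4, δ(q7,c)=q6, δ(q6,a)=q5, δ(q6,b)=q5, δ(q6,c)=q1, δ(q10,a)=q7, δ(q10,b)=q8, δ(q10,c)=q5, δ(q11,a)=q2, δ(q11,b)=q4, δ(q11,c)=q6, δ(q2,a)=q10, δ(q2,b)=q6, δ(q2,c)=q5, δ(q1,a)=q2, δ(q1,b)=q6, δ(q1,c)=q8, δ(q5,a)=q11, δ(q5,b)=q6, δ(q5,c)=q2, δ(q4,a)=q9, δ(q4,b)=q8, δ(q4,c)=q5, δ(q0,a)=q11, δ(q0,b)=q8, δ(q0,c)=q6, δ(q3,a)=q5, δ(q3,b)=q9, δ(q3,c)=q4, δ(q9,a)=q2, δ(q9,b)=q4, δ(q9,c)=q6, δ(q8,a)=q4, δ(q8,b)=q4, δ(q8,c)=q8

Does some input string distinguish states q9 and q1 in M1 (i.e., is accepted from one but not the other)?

First remove the unreachable states {q0,q3}; 10 states remain.
Start with accepting vs non-accepting: {q2,q5,q6,q7,q8,q9,q11} | {q1,q4,q10}.
Refine {q2,q5,q6,q7,q8,q9,q11} on symbol a: members go to different blocks, giving {q5,q6,q7,q9,q11} and {q2,q8}.
On input a, block {q5,q6,q7,q9,q11} splits into {q7,q9,q11} and {q5,q6}.
Refine {q1,q4,q10} on symbol a: members go to different blocks, giving {q4,q10} and {q1}.
On input b, block {q2,q8} splits into {q2} and {q8}.
Split {q5,q6} by δ(·,a) → {q5} and {q6}.
No further refinement is possible. Final partition (7 blocks): {q7,q9,q11} | {q4,q10} | {q2} | {q5} | {q1} | {q8} | {q6}.
q9 and q1 end up in different blocks, so they are distinguishable. For instance, the string 'ε' is accepted from only q9.

Yes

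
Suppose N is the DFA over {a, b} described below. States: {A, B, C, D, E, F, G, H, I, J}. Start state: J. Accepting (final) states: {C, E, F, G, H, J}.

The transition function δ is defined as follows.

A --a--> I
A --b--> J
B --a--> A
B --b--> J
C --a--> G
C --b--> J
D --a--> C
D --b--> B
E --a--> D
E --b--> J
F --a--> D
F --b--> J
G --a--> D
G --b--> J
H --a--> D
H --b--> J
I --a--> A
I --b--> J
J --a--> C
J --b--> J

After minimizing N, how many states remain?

5

Reachable states from the start: {A,B,C,D,G,I,J}. Unreachable: {E,F,H} — drop them.
P0 = {C,G,J} | {A,B,D,I}.
Split {C,G,J} by δ(·,a) → {C,J} and {G}.
On input a, block {C,J} splits into {C} and {J}.
Split {A,B,D,I} by δ(·,a) → {A,B,I} and {D}.
Stable partition: {C} | {A,B,I} | {G} | {J} | {D} — 5 equivalence classes.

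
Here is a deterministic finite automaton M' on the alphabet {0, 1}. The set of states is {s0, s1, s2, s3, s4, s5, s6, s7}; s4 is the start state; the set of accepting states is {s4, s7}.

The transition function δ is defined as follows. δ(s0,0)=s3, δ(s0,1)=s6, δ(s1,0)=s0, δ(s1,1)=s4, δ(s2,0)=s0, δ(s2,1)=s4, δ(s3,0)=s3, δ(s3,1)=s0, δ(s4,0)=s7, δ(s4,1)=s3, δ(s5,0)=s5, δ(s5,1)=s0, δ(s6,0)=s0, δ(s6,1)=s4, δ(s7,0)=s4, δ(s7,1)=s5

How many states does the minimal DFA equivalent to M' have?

First remove the unreachable states {s1,s2}; 6 states remain.
Start with accepting vs non-accepting: {s4,s7} | {s0,s3,s5,s6}.
Refine {s0,s3,s5,s6} on symbol 1: members go to different blocks, giving {s0,s3,s5} and {s6}.
On input 1, block {s0,s3,s5} splits into {s3,s5} and {s0}.
The partition is now stable with 4 blocks: {s4,s7} | {s3,s5} | {s6} | {s0}.

4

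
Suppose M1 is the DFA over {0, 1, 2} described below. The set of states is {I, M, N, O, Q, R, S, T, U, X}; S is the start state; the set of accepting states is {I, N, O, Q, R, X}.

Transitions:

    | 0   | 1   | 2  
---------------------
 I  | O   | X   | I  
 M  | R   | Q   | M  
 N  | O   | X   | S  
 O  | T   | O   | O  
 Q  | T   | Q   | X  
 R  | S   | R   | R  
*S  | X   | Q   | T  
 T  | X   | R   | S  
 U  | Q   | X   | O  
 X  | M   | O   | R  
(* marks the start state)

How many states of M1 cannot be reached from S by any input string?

3

Starting at S and following transitions, the reachable set is {M, O, Q, R, S, T, X}. That leaves I, N, U unreachable — 3 in total.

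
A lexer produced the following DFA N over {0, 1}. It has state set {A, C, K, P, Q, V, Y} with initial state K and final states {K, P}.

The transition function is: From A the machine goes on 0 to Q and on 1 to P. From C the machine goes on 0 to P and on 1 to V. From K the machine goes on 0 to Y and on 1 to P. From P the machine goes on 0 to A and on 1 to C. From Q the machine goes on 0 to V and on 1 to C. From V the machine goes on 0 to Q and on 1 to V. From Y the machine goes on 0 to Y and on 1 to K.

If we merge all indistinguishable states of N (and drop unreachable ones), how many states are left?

Initial partition by acceptance: {K,P} | {A,C,Q,V,Y}.
On input 1, block {K,P} splits into {K} and {P}.
Refine {A,C,Q,V,Y} on symbol 0: members go to different blocks, giving {A,Q,V,Y} and {C}.
On input 1, block {A,Q,V,Y} splits into {A} and {Y} and {Q} and {V}.
The partition is now stable with 7 blocks: {K} | {A} | {P} | {C} | {Y} | {Q} | {V}.

7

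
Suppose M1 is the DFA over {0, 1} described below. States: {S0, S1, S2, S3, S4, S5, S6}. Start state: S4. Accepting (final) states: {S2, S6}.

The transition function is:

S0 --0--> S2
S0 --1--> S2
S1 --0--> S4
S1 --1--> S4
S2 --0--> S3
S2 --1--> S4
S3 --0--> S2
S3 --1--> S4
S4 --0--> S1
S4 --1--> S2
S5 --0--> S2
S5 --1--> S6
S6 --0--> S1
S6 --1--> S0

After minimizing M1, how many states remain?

4

States {S0,S5,S6} cannot be reached from the start state, so discard them.
Initial partition by acceptance: {S2} | {S1,S3,S4}.
Refine {S1,S3,S4} on symbol 0: members go to different blocks, giving {S1,S4} and {S3}.
On input 1, block {S1,S4} splits into {S1} and {S4}.
The partition is now stable with 4 blocks: {S2} | {S1} | {S3} | {S4}.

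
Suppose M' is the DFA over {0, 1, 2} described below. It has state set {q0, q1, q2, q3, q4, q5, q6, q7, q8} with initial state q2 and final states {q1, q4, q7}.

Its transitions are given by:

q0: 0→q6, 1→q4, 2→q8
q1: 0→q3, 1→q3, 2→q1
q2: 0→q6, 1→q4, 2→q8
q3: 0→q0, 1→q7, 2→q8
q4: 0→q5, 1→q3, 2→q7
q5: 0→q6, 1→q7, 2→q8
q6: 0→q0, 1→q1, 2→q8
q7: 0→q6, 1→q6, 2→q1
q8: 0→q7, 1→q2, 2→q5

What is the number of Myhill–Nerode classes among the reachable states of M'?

3

Every state is reachable, so we keep all 9.
Initial partition by acceptance: {q1,q4,q7} | {q0,q2,q3,q5,q6,q8}.
Refine {q0,q2,q3,q5,q6,q8} on symbol 0: members go to different blocks, giving {q0,q2,q3,q5,q6} and {q8}.
Stable partition: {q1,q4,q7} | {q0,q2,q3,q5,q6} | {q8} — 3 equivalence classes.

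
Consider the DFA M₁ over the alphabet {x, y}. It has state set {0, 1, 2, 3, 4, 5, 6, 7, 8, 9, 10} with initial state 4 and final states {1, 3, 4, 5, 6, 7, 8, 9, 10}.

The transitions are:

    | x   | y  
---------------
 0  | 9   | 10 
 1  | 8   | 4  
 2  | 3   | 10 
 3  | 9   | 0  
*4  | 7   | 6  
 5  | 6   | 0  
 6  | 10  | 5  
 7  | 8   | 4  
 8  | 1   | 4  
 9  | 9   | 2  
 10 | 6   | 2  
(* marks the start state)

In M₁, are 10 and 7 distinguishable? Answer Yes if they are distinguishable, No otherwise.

Initial partition by acceptance: {1,3,4,5,6,7,8,9,10} | {0,2}.
Split {1,3,4,5,6,7,8,9,10} by δ(·,y) → {1,4,6,7,8} and {3,5,9,10}.
On input x, block {1,4,6,7,8} splits into {1,4,7,8} and {6}.
Split {1,4,7,8} by δ(·,y) → {1,7,8} and {4}.
On input x, block {3,5,9,10} splits into {3,9} and {5,10}.
No further refinement is possible. Final partition (6 blocks): {1,7,8} | {0,2} | {3,9} | {6} | {4} | {5,10}.
10 and 7 end up in different blocks, so they are distinguishable. For instance, the string 'y' is accepted from only 7.

Yes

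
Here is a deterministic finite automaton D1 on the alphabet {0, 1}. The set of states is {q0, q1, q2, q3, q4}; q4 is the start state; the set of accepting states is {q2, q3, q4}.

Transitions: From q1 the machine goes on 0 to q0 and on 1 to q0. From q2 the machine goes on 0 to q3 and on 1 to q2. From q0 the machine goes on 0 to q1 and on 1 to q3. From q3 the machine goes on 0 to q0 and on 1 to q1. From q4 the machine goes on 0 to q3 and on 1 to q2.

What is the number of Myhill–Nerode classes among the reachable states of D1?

All states are reachable from the start state.
Initial partition by acceptance: {q2,q3,q4} | {q0,q1}.
Refine {q2,q3,q4} on symbol 0: members go to different blocks, giving {q2,q4} and {q3}.
Refine {q0,q1} on symbol 1: members go to different blocks, giving {q0} and {q1}.
Stable partition: {q2,q4} | {q0} | {q3} | {q1} — 4 equivalence classes.

4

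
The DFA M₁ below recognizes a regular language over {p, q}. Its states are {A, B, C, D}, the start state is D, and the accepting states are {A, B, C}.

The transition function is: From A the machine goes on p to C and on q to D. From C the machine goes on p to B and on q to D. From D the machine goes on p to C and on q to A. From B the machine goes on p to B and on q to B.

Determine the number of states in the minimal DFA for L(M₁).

4

All states are reachable from the start state.
P0 = {A,B,C} | {D}.
On input q, block {A,B,C} splits into {A,C} and {B}.
On input p, block {A,C} splits into {A} and {C}.
No further refinement is possible. Final partition (4 blocks): {A} | {D} | {B} | {C}.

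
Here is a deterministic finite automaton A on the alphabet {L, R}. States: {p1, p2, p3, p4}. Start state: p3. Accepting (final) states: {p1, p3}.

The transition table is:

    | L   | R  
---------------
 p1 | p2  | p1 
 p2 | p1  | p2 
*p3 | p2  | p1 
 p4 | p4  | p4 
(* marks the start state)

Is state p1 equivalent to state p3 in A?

Reachable states from the start: {p1,p2,p3}. Unreachable: {p4} — drop them.
P0 = {p1,p3} | {p2}.
Stable partition: {p1,p3} | {p2} — 2 equivalence classes.
p1 and p3 lie in the same block of the stable partition, so they are equivalent — no string distinguishes them.

Yes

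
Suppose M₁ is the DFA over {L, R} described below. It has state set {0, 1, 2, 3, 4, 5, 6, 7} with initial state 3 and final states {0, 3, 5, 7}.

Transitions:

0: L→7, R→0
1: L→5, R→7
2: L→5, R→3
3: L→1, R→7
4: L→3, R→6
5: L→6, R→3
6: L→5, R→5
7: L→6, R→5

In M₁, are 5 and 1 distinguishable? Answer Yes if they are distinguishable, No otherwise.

Yes

States {0,2,4} cannot be reached from the start state, so discard them.
Initial partition by acceptance: {3,5,7} | {1,6}.
No further refinement is possible. Final partition (2 blocks): {3,5,7} | {1,6}.
5 and 1 end up in different blocks, so they are distinguishable. For instance, the string 'ε' is accepted from only 5.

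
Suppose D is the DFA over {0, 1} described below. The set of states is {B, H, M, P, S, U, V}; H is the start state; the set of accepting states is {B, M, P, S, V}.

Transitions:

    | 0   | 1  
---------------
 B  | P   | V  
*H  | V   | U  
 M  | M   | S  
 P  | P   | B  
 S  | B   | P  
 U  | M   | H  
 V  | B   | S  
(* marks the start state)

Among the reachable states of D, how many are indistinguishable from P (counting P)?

5

P0 = {B,M,P,S,V} | {H,U}.
No further refinement is possible. Final partition (2 blocks): {B,M,P,S,V} | {H,U}.
State P belongs to the block {B,M,P,S,V}, which has 5 states.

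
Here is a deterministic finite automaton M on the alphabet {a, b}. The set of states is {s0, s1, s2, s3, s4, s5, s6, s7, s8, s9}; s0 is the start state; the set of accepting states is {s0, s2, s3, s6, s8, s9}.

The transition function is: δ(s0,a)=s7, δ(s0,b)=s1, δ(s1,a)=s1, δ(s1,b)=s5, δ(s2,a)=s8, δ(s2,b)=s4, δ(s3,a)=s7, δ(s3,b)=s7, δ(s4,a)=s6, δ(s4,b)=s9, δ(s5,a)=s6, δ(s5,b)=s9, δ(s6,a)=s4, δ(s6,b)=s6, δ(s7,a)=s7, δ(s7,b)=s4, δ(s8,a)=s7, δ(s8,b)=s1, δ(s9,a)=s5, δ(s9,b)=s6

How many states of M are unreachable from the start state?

No path from s0 leads to s2, s3, s8; the other 7 states are all reachable.

3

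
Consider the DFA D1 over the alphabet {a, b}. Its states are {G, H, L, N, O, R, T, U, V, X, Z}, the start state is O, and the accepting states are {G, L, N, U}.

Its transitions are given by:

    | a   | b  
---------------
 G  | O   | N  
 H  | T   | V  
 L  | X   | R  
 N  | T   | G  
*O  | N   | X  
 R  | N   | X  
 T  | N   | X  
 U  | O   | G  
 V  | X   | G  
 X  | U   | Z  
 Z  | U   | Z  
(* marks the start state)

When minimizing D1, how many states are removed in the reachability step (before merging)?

4

BFS from O reaches {G, N, O, T, U, X, Z}; the 4 state(s) H, L, R, V are never visited.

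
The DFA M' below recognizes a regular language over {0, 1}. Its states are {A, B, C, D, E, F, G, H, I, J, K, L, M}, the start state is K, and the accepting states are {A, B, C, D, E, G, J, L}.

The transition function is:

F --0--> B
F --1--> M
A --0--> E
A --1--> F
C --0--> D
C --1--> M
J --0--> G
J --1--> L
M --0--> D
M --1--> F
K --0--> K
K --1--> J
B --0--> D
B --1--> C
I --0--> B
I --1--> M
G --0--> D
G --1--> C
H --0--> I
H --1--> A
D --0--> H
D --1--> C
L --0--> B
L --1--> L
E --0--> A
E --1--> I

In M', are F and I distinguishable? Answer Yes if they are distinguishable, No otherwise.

P0 = {A,B,C,D,E,G,J,L} | {F,H,I,K,M}.
Refine {A,B,C,D,E,G,J,L} on symbol 0: members go to different blocks, giving {A,B,C,E,G,J,L} and {D}.
Refine {A,B,C,E,G,J,L} on symbol 0: members go to different blocks, giving {A,E,J,L} and {B,C,G}.
On input 0, block {A,E,J,L} splits into {A,E} and {J,L}.
On input 0, block {F,H,I,K,M} splits into {F,I} and {H,K} and {M}.
On input 1, block {B,C,G} splits into {B,G} and {C}.
Refine {H,K} on symbol 0: members go to different blocks, giving {H} and {K}.
No further refinement is possible. Final partition (9 blocks): {A,E} | {F,I} | {D} | {B,G} | {J,L} | {H} | {M} | {C} | {K}.
F and I lie in the same block of the stable partition, so they are equivalent — no string distinguishes them.

No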